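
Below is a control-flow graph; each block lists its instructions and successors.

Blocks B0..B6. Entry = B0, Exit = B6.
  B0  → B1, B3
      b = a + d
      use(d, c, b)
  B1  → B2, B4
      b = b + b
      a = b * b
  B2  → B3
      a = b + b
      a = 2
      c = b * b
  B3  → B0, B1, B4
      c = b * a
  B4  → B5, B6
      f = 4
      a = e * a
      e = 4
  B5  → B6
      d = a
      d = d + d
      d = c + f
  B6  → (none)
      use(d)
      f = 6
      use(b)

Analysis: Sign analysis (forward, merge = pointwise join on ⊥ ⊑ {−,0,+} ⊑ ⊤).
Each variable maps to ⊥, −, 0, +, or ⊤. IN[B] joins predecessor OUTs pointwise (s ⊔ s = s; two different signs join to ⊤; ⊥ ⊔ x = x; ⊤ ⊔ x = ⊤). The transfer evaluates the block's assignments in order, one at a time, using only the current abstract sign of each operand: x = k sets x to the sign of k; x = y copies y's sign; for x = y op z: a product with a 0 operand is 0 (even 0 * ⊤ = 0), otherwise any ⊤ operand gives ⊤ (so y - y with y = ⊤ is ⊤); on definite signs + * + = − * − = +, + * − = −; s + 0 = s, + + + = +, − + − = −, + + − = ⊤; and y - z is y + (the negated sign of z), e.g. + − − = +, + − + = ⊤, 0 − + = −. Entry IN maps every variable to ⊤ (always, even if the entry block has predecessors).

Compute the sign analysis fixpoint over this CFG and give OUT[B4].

Per-block solution:
  B0: | IN=(all ⊤) | OUT=(all ⊤)
  B1: | IN=(all ⊤) | OUT=(all ⊤)
  B2: | IN=(all ⊤) | OUT={a:+; rest ⊤}
  B3: | IN=(all ⊤) | OUT=(all ⊤)
  B4: | IN=(all ⊤) | OUT={e:+, f:+; rest ⊤}
  B5: | IN={e:+, f:+; rest ⊤} | OUT={e:+, f:+; rest ⊤}
  B6: | IN={e:+, f:+; rest ⊤} | OUT={e:+, f:+; rest ⊤}

Merge at B4: IN[B4] = OUT[B1] ⊔ OUT[B3] = {a: ⊤, b: ⊤, c: ⊤, d: ⊤, e: ⊤, f: ⊤}
Applying B4's transfer function to that IN value gives OUT[B4] (row B4 above).

Answer: {a: ⊤, b: ⊤, c: ⊤, d: ⊤, e: +, f: +}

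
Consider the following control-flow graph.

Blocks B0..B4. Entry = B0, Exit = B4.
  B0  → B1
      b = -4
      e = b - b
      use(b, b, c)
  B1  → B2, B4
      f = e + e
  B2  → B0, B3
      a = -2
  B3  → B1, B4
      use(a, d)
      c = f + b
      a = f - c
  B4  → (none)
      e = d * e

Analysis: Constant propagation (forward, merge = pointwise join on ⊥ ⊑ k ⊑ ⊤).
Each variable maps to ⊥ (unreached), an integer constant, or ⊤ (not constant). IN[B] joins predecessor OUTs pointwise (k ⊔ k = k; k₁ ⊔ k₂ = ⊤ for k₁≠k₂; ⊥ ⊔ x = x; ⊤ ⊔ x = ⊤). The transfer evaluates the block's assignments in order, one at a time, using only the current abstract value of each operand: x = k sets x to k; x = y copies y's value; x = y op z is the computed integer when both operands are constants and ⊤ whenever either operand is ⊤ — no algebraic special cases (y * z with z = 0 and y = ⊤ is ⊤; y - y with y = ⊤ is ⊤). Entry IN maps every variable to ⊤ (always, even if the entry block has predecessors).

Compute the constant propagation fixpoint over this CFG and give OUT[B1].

Fixpoint table:
  B0: | IN=(all ⊤) | OUT={b:-4, e:0; rest ⊤}
  B1: | IN={b:-4, e:0; rest ⊤} | OUT={b:-4, e:0, f:0; rest ⊤}
  B2: | IN={b:-4, e:0, f:0; rest ⊤} | OUT={a:-2, b:-4, e:0, f:0; rest ⊤}
  B3: | IN={a:-2, b:-4, e:0, f:0; rest ⊤} | OUT={a:4, b:-4, c:-4, e:0, f:0; rest ⊤}
  B4: | IN={b:-4, e:0, f:0; rest ⊤} | OUT={b:-4, f:0; rest ⊤}

Merge at B1: IN[B1] = OUT[B0] ⊔ OUT[B3] = {a: ⊤, b: -4, c: ⊤, d: ⊤, e: 0, f: ⊤}
Applying B1's transfer function to that IN value gives OUT[B1] (row B1 above).

Answer: {a: ⊤, b: -4, c: ⊤, d: ⊤, e: 0, f: 0}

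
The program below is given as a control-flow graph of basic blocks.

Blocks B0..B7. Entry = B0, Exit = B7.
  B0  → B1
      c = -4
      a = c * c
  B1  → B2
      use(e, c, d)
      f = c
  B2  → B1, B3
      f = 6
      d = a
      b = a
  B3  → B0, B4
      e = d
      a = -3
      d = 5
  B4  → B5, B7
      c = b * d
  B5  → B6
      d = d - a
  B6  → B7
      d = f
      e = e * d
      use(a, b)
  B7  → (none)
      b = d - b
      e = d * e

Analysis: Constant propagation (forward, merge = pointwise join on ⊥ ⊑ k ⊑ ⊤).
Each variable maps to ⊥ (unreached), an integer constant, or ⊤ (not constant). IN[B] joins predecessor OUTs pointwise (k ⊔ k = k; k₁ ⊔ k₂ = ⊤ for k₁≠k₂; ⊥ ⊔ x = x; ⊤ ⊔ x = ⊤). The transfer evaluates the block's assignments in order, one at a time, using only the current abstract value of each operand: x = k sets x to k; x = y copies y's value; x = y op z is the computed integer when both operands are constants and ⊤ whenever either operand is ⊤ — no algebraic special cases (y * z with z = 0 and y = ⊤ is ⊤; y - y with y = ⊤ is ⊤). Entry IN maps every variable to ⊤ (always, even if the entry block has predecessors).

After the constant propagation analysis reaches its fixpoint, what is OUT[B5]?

Per-block solution:
  B0:   IN=(all ⊤)   OUT={a:16, c:-4; rest ⊤}
  B1:   IN={a:16, c:-4; rest ⊤}   OUT={a:16, c:-4, f:-4; rest ⊤}
  B2:   IN={a:16, c:-4, f:-4; rest ⊤}   OUT={a:16, b:16, c:-4, d:16, f:6; rest ⊤}
  B3:   IN={a:16, b:16, c:-4, d:16, f:6; rest ⊤}   OUT={a:-3, b:16, c:-4, d:5, e:16, f:6; rest ⊤}
  B4:   IN={a:-3, b:16, c:-4, d:5, e:16, f:6; rest ⊤}   OUT={a:-3, b:16, c:80, d:5, e:16, f:6; rest ⊤}
  B5:   IN={a:-3, b:16, c:80, d:5, e:16, f:6; rest ⊤}   OUT={a:-3, b:16, c:80, d:8, e:16, f:6; rest ⊤}
  B6:   IN={a:-3, b:16, c:80, d:8, e:16, f:6; rest ⊤}   OUT={a:-3, b:16, c:80, d:6, e:96, f:6; rest ⊤}
  B7:   IN={a:-3, b:16, c:80, f:6; rest ⊤}   OUT={a:-3, c:80, f:6; rest ⊤}

Merge at B5: IN[B5] = OUT[B4] = {a: -3, b: 16, c: 80, d: 5, e: 16, f: 6}
Applying B5's transfer function to that IN value gives OUT[B5] (row B5 above).

Answer: {a: -3, b: 16, c: 80, d: 8, e: 16, f: 6}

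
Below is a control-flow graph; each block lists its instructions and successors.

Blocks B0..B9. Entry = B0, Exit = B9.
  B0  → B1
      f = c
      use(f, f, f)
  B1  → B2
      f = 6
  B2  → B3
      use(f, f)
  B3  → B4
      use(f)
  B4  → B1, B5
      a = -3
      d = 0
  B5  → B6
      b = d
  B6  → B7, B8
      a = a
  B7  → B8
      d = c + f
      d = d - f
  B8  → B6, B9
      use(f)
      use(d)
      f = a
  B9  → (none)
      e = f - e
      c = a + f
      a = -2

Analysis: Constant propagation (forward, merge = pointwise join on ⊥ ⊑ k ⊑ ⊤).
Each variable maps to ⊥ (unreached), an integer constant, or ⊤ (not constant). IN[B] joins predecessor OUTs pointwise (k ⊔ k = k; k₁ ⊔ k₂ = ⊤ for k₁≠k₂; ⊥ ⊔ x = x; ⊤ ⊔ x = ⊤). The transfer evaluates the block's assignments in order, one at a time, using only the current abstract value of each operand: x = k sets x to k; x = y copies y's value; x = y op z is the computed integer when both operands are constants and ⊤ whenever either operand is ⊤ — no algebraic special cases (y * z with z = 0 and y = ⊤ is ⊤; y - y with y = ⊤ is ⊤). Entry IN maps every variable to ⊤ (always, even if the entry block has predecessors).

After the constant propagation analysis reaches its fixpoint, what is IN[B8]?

Answer: {a: -3, b: 0, c: ⊤, d: ⊤, e: ⊤, f: ⊤}

Derivation:
Per-block solution:
  B0: | IN=(all ⊤) | OUT=(all ⊤)
  B1: | IN=(all ⊤) | OUT={f:6; rest ⊤}
  B2: | IN={f:6; rest ⊤} | OUT={f:6; rest ⊤}
  B3: | IN={f:6; rest ⊤} | OUT={f:6; rest ⊤}
  B4: | IN={f:6; rest ⊤} | OUT={a:-3, d:0, f:6; rest ⊤}
  B5: | IN={a:-3, d:0, f:6; rest ⊤} | OUT={a:-3, b:0, d:0, f:6; rest ⊤}
  B6: | IN={a:-3, b:0; rest ⊤} | OUT={a:-3, b:0; rest ⊤}
  B7: | IN={a:-3, b:0; rest ⊤} | OUT={a:-3, b:0; rest ⊤}
  B8: | IN={a:-3, b:0; rest ⊤} | OUT={a:-3, b:0, f:-3; rest ⊤}
  B9: | IN={a:-3, b:0, f:-3; rest ⊤} | OUT={a:-2, b:0, c:-6, f:-3; rest ⊤}

Merge at B8: IN[B8] = OUT[B6] ⊔ OUT[B7] = {a: -3, b: 0, c: ⊤, d: ⊤, e: ⊤, f: ⊤}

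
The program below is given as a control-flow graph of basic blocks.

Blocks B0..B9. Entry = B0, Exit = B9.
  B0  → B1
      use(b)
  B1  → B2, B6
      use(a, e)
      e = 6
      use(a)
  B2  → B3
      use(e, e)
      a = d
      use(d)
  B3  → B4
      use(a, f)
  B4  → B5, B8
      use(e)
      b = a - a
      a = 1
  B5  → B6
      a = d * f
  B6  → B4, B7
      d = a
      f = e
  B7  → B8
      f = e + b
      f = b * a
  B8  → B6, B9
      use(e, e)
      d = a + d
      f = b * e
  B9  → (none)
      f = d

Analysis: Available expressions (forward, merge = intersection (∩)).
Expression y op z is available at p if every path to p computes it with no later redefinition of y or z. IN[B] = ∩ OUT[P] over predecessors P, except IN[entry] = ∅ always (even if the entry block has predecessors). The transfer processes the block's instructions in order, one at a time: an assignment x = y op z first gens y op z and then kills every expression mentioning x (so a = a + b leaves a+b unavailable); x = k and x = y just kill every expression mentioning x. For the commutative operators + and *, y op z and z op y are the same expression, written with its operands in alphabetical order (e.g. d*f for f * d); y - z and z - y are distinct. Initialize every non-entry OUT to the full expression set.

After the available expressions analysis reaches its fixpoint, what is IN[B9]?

Fixpoint table:
  B0:  IN={}  OUT={}
  B1:  IN={}  OUT={}
  B2:  IN={}  OUT={}
  B3:  IN={}  OUT={}
  B4:  IN={}  OUT={}
  B5:  IN={}  OUT={d*f}
  B6:  IN={}  OUT={}
  B7:  IN={}  OUT={a*b, b+e}
  B8:  IN={}  OUT={b*e}
  B9:  IN={b*e}  OUT={b*e}

Merge at B9: IN[B9] = OUT[B8] = {b*e}

Answer: {b*e}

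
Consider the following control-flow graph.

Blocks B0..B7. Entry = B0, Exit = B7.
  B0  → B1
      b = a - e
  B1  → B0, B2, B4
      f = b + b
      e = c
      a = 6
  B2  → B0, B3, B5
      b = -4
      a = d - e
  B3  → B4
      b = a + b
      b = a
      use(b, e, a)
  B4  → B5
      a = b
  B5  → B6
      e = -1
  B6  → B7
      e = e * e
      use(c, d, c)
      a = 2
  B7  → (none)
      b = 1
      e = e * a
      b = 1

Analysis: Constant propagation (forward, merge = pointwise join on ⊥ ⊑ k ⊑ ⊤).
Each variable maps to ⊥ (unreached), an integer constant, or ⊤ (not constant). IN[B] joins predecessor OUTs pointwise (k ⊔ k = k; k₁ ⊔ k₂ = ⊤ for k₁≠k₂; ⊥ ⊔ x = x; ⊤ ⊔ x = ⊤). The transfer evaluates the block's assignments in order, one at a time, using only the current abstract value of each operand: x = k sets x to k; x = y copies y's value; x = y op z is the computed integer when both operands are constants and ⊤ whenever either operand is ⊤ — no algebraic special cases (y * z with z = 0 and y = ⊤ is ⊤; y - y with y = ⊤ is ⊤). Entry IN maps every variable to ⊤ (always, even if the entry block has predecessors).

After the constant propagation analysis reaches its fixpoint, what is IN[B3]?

Fixpoint table:
  B0:   IN=(all ⊤)   OUT=(all ⊤)
  B1:   IN=(all ⊤)   OUT={a:6; rest ⊤}
  B2:   IN={a:6; rest ⊤}   OUT={b:-4; rest ⊤}
  B3:   IN={b:-4; rest ⊤}   OUT=(all ⊤)
  B4:   IN=(all ⊤)   OUT=(all ⊤)
  B5:   IN=(all ⊤)   OUT={e:-1; rest ⊤}
  B6:   IN={e:-1; rest ⊤}   OUT={a:2, e:1; rest ⊤}
  B7:   IN={a:2, e:1; rest ⊤}   OUT={a:2, b:1, e:2; rest ⊤}

Merge at B3: IN[B3] = OUT[B2] = {a: ⊤, b: -4, c: ⊤, d: ⊤, e: ⊤, f: ⊤}

Answer: {a: ⊤, b: -4, c: ⊤, d: ⊤, e: ⊤, f: ⊤}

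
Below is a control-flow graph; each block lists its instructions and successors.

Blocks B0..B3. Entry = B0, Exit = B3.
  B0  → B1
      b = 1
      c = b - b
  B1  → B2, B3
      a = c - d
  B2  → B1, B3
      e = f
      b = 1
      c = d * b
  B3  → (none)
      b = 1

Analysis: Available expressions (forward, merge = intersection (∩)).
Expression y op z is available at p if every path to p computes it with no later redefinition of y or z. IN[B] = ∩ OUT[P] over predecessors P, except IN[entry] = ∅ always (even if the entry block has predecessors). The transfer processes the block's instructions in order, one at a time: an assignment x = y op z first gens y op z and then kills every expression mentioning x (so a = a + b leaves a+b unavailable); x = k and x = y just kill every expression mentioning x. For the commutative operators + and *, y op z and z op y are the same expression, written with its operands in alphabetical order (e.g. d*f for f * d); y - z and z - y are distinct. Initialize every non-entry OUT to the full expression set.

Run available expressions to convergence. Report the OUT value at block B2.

Answer: {b*d}

Derivation:
Per-block solution:
  B0:  IN={}  OUT={b-b}
  B1:  IN={}  OUT={c-d}
  B2:  IN={c-d}  OUT={b*d}
  B3:  IN={}  OUT={}

Merge at B2: IN[B2] = OUT[B1] = {c-d}
Applying B2's transfer function to that IN value gives OUT[B2] (row B2 above).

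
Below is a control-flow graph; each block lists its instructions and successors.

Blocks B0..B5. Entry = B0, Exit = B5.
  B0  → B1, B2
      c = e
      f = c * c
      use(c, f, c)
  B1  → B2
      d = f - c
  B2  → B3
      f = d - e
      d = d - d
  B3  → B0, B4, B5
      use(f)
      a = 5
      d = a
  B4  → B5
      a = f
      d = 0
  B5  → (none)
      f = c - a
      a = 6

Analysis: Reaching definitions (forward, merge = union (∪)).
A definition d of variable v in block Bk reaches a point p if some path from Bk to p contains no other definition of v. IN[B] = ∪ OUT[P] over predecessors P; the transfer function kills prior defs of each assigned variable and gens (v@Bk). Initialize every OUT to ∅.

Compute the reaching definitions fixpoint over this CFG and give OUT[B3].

Per-block solution:
  B0:  IN={a@B3, c@B0, d@B3, f@B2}  OUT={a@B3, c@B0, d@B3, f@B0}
  B1:  IN={a@B3, c@B0, d@B3, f@B0}  OUT={a@B3, c@B0, d@B1, f@B0}
  B2:  IN={a@B3, c@B0, d@B1, d@B3, f@B0}  OUT={a@B3, c@B0, d@B2, f@B2}
  B3:  IN={a@B3, c@B0, d@B2, f@B2}  OUT={a@B3, c@B0, d@B3, f@B2}
  B4:  IN={a@B3, c@B0, d@B3, f@B2}  OUT={a@B4, c@B0, d@B4, f@B2}
  B5:  IN={a@B3, a@B4, c@B0, d@B3, d@B4, f@B2}  OUT={a@B5, c@B0, d@B3, d@B4, f@B5}

Merge at B3: IN[B3] = OUT[B2] = {a@B3, c@B0, d@B2, f@B2}
Applying B3's transfer function to that IN value gives OUT[B3] (row B3 above).

Answer: {a@B3, c@B0, d@B3, f@B2}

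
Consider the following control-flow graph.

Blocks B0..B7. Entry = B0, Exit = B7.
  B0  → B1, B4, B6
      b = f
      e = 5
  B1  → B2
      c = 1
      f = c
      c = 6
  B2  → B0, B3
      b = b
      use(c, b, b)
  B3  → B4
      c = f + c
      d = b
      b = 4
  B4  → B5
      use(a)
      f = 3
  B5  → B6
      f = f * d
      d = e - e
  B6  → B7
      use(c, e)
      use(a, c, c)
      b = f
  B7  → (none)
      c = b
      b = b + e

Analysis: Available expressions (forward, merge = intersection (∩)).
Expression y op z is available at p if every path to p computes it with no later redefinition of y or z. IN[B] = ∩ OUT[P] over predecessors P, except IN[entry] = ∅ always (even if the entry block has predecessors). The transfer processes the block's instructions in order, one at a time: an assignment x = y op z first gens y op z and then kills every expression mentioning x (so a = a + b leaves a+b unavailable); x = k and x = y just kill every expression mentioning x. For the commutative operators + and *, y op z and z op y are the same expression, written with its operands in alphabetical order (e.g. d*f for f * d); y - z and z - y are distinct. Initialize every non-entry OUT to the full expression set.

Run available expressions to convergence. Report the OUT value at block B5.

Converged values:
  B0: | IN={} | OUT={}
  B1: | IN={} | OUT={}
  B2: | IN={} | OUT={}
  B3: | IN={} | OUT={}
  B4: | IN={} | OUT={}
  B5: | IN={} | OUT={e-e}
  B6: | IN={} | OUT={}
  B7: | IN={} | OUT={}

Merge at B5: IN[B5] = OUT[B4] = {}
Applying B5's transfer function to that IN value gives OUT[B5] (row B5 above).

Answer: {e-e}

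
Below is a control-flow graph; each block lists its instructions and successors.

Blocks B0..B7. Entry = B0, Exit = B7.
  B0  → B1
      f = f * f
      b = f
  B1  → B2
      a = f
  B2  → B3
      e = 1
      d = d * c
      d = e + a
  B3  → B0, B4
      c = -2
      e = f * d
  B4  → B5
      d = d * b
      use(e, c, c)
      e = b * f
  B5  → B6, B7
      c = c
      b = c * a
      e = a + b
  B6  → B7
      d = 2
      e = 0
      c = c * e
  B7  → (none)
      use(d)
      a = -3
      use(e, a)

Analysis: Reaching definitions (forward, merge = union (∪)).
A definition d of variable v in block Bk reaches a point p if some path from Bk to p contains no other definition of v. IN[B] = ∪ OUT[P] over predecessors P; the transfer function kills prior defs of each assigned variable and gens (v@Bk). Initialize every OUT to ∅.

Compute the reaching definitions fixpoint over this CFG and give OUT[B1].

Fixpoint table:
  B0: | IN={a@B1, b@B0, c@B3, d@B2, e@B3, f@B0} | OUT={a@B1, b@B0, c@B3, d@B2, e@B3, f@B0}
  B1: | IN={a@B1, b@B0, c@B3, d@B2, e@B3, f@B0} | OUT={a@B1, b@B0, c@B3, d@B2, e@B3, f@B0}
  B2: | IN={a@B1, b@B0, c@B3, d@B2, e@B3, f@B0} | OUT={a@B1, b@B0, c@B3, d@B2, e@B2, f@B0}
  B3: | IN={a@B1, b@B0, c@B3, d@B2, e@B2, f@B0} | OUT={a@B1, b@B0, c@B3, d@B2, e@B3, f@B0}
  B4: | IN={a@B1, b@B0, c@B3, d@B2, e@B3, f@B0} | OUT={a@B1, b@B0, c@B3, d@B4, e@B4, f@B0}
  B5: | IN={a@B1, b@B0, c@B3, d@B4, e@B4, f@B0} | OUT={a@B1, b@B5, c@B5, d@B4, e@B5, f@B0}
  B6: | IN={a@B1, b@B5, c@B5, d@B4, e@B5, f@B0} | OUT={a@B1, b@B5, c@B6, d@B6, e@B6, f@B0}
  B7: | IN={a@B1, b@B5, c@B5, c@B6, d@B4, d@B6, e@B5, e@B6, f@B0} | OUT={a@B7, b@B5, c@B5, c@B6, d@B4, d@B6, e@B5, e@B6, f@B0}

Merge at B1: IN[B1] = OUT[B0] = {a@B1, b@B0, c@B3, d@B2, e@B3, f@B0}
Applying B1's transfer function to that IN value gives OUT[B1] (row B1 above).

Answer: {a@B1, b@B0, c@B3, d@B2, e@B3, f@B0}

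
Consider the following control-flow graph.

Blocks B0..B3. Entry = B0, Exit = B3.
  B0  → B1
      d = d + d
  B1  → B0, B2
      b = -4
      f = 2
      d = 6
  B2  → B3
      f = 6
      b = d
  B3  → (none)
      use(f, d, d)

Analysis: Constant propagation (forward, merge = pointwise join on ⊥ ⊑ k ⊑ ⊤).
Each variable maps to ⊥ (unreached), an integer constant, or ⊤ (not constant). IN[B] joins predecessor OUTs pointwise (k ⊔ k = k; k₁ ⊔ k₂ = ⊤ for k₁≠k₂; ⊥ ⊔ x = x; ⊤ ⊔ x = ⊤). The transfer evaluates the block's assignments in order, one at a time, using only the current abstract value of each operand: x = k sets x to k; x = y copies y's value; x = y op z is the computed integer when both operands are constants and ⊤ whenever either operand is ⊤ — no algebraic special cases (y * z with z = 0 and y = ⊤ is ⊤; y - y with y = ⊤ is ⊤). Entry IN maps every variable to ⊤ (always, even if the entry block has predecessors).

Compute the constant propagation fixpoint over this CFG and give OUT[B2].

Answer: {a: ⊤, b: 6, c: ⊤, d: 6, e: ⊤, f: 6}

Derivation:
Per-block solution:
  B0:   IN=(all ⊤)   OUT=(all ⊤)
  B1:   IN=(all ⊤)   OUT={b:-4, d:6, f:2; rest ⊤}
  B2:   IN={b:-4, d:6, f:2; rest ⊤}   OUT={b:6, d:6, f:6; rest ⊤}
  B3:   IN={b:6, d:6, f:6; rest ⊤}   OUT={b:6, d:6, f:6; rest ⊤}

Merge at B2: IN[B2] = OUT[B1] = {a: ⊤, b: -4, c: ⊤, d: 6, e: ⊤, f: 2}
Applying B2's transfer function to that IN value gives OUT[B2] (row B2 above).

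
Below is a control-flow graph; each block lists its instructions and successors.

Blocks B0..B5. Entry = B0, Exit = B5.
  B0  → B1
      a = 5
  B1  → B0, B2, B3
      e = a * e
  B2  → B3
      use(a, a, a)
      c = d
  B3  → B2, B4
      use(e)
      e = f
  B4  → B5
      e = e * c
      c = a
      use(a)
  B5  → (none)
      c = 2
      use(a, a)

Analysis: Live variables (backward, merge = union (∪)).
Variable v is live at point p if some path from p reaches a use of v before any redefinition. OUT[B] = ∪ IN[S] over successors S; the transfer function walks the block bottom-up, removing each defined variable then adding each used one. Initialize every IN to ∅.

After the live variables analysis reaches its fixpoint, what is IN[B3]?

Answer: {a, c, d, e, f}

Derivation:
Fixpoint table:
  B0:   IN={c, d, e, f}   OUT={a, c, d, e, f}
  B1:   IN={a, c, d, e, f}   OUT={a, c, d, e, f}
  B2:   IN={a, d, e, f}   OUT={a, c, d, e, f}
  B3:   IN={a, c, d, e, f}   OUT={a, c, d, e, f}
  B4:   IN={a, c, e}   OUT={a}
  B5:   IN={a}   OUT={}

Merge at B3: OUT[B3] = IN[B2] ⊔ IN[B4] = {a, c, d, e, f}
Applying B3's transfer function to that OUT value gives IN[B3] (row B3 above).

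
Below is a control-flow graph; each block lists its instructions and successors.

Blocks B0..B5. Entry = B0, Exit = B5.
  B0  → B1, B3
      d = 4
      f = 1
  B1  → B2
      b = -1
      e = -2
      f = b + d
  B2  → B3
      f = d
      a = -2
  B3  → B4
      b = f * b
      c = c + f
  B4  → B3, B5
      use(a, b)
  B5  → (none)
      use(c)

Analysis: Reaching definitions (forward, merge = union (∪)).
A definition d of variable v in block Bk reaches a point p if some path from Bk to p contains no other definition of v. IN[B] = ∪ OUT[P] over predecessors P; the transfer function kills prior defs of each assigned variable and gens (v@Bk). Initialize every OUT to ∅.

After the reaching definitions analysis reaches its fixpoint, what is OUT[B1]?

Answer: {b@B1, d@B0, e@B1, f@B1}

Working:
Per-block solution:
  B0:  IN={}  OUT={d@B0, f@B0}
  B1:  IN={d@B0, f@B0}  OUT={b@B1, d@B0, e@B1, f@B1}
  B2:  IN={b@B1, d@B0, e@B1, f@B1}  OUT={a@B2, b@B1, d@B0, e@B1, f@B2}
  B3:  IN={a@B2, b@B1, b@B3, c@B3, d@B0, e@B1, f@B0, f@B2}  OUT={a@B2, b@B3, c@B3, d@B0, e@B1, f@B0, f@B2}
  B4:  IN={a@B2, b@B3, c@B3, d@B0, e@B1, f@B0, f@B2}  OUT={a@B2, b@B3, c@B3, d@B0, e@B1, f@B0, f@B2}
  B5:  IN={a@B2, b@B3, c@B3, d@B0, e@B1, f@B0, f@B2}  OUT={a@B2, b@B3, c@B3, d@B0, e@B1, f@B0, f@B2}

Merge at B1: IN[B1] = OUT[B0] = {d@B0, f@B0}
Applying B1's transfer function to that IN value gives OUT[B1] (row B1 above).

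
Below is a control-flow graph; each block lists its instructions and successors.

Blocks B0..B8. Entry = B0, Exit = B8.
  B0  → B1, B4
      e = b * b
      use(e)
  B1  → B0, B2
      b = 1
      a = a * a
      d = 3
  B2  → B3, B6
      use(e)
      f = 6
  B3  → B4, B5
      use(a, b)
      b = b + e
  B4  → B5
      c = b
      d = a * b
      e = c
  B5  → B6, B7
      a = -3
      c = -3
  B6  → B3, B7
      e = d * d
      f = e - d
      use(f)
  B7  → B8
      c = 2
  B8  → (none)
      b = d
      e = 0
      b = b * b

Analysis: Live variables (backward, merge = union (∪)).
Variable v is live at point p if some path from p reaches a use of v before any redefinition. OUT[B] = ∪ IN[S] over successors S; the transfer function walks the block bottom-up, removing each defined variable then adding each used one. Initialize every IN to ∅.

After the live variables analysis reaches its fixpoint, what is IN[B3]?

Answer: {a, b, d, e}

Trace:
Per-block solution:
  B0: | IN={a, b} | OUT={a, b, e}
  B1: | IN={a, e} | OUT={a, b, d, e}
  B2: | IN={a, b, d, e} | OUT={a, b, d, e}
  B3: | IN={a, b, d, e} | OUT={a, b, d}
  B4: | IN={a, b} | OUT={b, d}
  B5: | IN={b, d} | OUT={a, b, d}
  B6: | IN={a, b, d} | OUT={a, b, d, e}
  B7: | IN={d} | OUT={d}
  B8: | IN={d} | OUT={}

Merge at B3: OUT[B3] = IN[B4] ⊔ IN[B5] = {a, b, d}
Applying B3's transfer function to that OUT value gives IN[B3] (row B3 above).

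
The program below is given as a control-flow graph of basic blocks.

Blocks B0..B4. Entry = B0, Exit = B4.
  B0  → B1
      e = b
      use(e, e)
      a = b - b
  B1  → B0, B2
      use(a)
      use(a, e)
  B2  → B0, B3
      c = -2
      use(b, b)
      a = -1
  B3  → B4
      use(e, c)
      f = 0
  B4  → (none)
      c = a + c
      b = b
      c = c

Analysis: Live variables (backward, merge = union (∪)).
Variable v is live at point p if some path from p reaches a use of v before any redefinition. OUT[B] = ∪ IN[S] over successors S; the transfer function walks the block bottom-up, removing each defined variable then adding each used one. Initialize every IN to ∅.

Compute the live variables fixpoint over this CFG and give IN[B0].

Answer: {b}

Trace:
Fixpoint table:
  B0:   IN={b}   OUT={a, b, e}
  B1:   IN={a, b, e}   OUT={b, e}
  B2:   IN={b, e}   OUT={a, b, c, e}
  B3:   IN={a, b, c, e}   OUT={a, b, c}
  B4:   IN={a, b, c}   OUT={}

Merge at B0: OUT[B0] = IN[B1] = {a, b, e}
Applying B0's transfer function to that OUT value gives IN[B0] (row B0 above).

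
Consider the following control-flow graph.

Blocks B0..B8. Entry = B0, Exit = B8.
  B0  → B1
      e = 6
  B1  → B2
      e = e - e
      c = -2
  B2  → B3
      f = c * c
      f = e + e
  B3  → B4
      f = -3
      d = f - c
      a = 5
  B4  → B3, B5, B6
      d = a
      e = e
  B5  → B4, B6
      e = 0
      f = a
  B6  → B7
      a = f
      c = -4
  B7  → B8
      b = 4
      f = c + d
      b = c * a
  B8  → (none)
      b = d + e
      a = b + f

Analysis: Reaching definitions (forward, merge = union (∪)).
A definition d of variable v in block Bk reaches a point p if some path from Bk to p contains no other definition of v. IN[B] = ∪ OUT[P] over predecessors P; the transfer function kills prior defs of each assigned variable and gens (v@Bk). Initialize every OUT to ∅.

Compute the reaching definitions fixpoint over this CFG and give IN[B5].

Converged values:
  B0:   IN={}   OUT={e@B0}
  B1:   IN={e@B0}   OUT={c@B1, e@B1}
  B2:   IN={c@B1, e@B1}   OUT={c@B1, e@B1, f@B2}
  B3:   IN={a@B3, c@B1, d@B4, e@B1, e@B4, f@B2, f@B3, f@B5}   OUT={a@B3, c@B1, d@B3, e@B1, e@B4, f@B3}
  B4:   IN={a@B3, c@B1, d@B3, d@B4, e@B1, e@B4, e@B5, f@B3, f@B5}   OUT={a@B3, c@B1, d@B4, e@B4, f@B3, f@B5}
  B5:   IN={a@B3, c@B1, d@B4, e@B4, f@B3, f@B5}   OUT={a@B3, c@B1, d@B4, e@B5, f@B5}
  B6:   IN={a@B3, c@B1, d@B4, e@B4, e@B5, f@B3, f@B5}   OUT={a@B6, c@B6, d@B4, e@B4, e@B5, f@B3, f@B5}
  B7:   IN={a@B6, c@B6, d@B4, e@B4, e@B5, f@B3, f@B5}   OUT={a@B6, b@B7, c@B6, d@B4, e@B4, e@B5, f@B7}
  B8:   IN={a@B6, b@B7, c@B6, d@B4, e@B4, e@B5, f@B7}   OUT={a@B8, b@B8, c@B6, d@B4, e@B4, e@B5, f@B7}

Merge at B5: IN[B5] = OUT[B4] = {a@B3, c@B1, d@B4, e@B4, f@B3, f@B5}

Answer: {a@B3, c@B1, d@B4, e@B4, f@B3, f@B5}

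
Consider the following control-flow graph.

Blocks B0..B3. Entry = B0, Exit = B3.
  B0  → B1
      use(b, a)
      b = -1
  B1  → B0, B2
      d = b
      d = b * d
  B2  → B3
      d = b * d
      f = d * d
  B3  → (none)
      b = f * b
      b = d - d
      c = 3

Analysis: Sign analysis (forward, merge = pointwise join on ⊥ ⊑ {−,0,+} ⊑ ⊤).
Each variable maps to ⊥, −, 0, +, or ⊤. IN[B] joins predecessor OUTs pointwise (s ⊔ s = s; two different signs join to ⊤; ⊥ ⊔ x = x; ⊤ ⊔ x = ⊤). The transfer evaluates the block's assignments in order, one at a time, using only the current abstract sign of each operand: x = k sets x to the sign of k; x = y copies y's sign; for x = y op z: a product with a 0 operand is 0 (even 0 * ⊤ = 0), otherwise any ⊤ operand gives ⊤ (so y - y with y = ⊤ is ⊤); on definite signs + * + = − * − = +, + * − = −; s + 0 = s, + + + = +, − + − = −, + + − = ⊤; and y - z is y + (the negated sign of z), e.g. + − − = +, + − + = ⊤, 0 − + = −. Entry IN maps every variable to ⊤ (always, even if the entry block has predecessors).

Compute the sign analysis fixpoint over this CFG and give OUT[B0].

Answer: {a: ⊤, b: -, c: ⊤, d: ⊤, e: ⊤, f: ⊤}

Trace:
Per-block solution:
  B0: | IN=(all ⊤) | OUT={b:-; rest ⊤}
  B1: | IN={b:-; rest ⊤} | OUT={b:-, d:+; rest ⊤}
  B2: | IN={b:-, d:+; rest ⊤} | OUT={b:-, d:-, f:+; rest ⊤}
  B3: | IN={b:-, d:-, f:+; rest ⊤} | OUT={c:+, d:-, f:+; rest ⊤}

Merge at B0 (entry node, so the boundary value (all ⊤) is joined with the incoming edge(s)): IN[B0] = (all ⊤) ⊔ OUT[B1] = {a: ⊤, b: ⊤, c: ⊤, d: ⊤, e: ⊤, f: ⊤}
Applying B0's transfer function to that IN value gives OUT[B0] (row B0 above).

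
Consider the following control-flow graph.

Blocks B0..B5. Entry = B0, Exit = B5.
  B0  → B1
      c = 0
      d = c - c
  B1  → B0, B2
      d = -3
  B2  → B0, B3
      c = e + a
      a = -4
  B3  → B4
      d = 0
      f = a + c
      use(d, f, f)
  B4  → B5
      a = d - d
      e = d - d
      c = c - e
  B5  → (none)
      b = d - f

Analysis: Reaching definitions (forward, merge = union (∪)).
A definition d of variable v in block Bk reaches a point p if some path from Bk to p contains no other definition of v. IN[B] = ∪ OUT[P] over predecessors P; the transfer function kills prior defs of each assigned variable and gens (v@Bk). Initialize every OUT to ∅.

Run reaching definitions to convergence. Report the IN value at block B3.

Converged values:
  B0:  IN={a@B2, c@B0, c@B2, d@B1}  OUT={a@B2, c@B0, d@B0}
  B1:  IN={a@B2, c@B0, d@B0}  OUT={a@B2, c@B0, d@B1}
  B2:  IN={a@B2, c@B0, d@B1}  OUT={a@B2, c@B2, d@B1}
  B3:  IN={a@B2, c@B2, d@B1}  OUT={a@B2, c@B2, d@B3, f@B3}
  B4:  IN={a@B2, c@B2, d@B3, f@B3}  OUT={a@B4, c@B4, d@B3, e@B4, f@B3}
  B5:  IN={a@B4, c@B4, d@B3, e@B4, f@B3}  OUT={a@B4, b@B5, c@B4, d@B3, e@B4, f@B3}

Merge at B3: IN[B3] = OUT[B2] = {a@B2, c@B2, d@B1}

Answer: {a@B2, c@B2, d@B1}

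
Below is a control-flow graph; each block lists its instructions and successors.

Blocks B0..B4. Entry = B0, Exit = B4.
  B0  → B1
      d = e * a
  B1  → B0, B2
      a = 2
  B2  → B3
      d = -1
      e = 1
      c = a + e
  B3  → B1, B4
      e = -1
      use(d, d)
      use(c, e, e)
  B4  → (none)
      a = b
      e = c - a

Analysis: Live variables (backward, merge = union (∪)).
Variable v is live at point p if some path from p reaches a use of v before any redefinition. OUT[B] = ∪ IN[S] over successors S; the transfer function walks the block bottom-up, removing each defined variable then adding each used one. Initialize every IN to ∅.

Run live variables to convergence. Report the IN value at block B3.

Answer: {b, c, d}

Derivation:
Fixpoint table:
  B0: | IN={a, b, e} | OUT={b, e}
  B1: | IN={b, e} | OUT={a, b, e}
  B2: | IN={a, b} | OUT={b, c, d}
  B3: | IN={b, c, d} | OUT={b, c, e}
  B4: | IN={b, c} | OUT={}

Merge at B3: OUT[B3] = IN[B1] ⊔ IN[B4] = {b, c, e}
Applying B3's transfer function to that OUT value gives IN[B3] (row B3 above).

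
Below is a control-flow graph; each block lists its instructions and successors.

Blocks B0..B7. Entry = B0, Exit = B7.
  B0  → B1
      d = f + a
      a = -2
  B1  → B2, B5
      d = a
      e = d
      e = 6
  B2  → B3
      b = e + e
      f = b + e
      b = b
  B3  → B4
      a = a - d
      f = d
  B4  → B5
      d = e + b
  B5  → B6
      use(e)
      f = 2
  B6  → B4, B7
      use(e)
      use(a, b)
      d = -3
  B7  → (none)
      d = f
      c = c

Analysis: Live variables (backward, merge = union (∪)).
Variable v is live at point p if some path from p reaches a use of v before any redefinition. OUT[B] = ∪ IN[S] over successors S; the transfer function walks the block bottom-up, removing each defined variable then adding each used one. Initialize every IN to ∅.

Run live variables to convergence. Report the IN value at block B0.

Fixpoint table:
  B0:   IN={a, b, c, f}   OUT={a, b, c}
  B1:   IN={a, b, c}   OUT={a, b, c, d, e}
  B2:   IN={a, c, d, e}   OUT={a, b, c, d, e}
  B3:   IN={a, b, c, d, e}   OUT={a, b, c, e}
  B4:   IN={a, b, c, e}   OUT={a, b, c, e}
  B5:   IN={a, b, c, e}   OUT={a, b, c, e, f}
  B6:   IN={a, b, c, e, f}   OUT={a, b, c, e, f}
  B7:   IN={c, f}   OUT={}

Merge at B0: OUT[B0] = IN[B1] = {a, b, c}
Applying B0's transfer function to that OUT value gives IN[B0] (row B0 above).

Answer: {a, b, c, f}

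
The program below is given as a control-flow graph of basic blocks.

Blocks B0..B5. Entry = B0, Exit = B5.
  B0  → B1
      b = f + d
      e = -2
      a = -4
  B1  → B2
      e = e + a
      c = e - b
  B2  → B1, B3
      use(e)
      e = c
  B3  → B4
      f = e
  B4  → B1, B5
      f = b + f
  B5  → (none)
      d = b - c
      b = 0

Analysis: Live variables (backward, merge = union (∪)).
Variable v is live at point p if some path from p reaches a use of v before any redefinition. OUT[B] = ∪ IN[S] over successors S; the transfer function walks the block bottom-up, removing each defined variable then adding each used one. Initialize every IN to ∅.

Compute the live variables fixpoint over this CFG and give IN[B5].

Per-block solution:
  B0:   IN={d, f}   OUT={a, b, e}
  B1:   IN={a, b, e}   OUT={a, b, c, e}
  B2:   IN={a, b, c, e}   OUT={a, b, c, e}
  B3:   IN={a, b, c, e}   OUT={a, b, c, e, f}
  B4:   IN={a, b, c, e, f}   OUT={a, b, c, e}
  B5:   IN={b, c}   OUT={}

B5 is the boundary node: OUT[B5] = {}
Applying B5's transfer function to that OUT value gives IN[B5] (row B5 above).

Answer: {b, c}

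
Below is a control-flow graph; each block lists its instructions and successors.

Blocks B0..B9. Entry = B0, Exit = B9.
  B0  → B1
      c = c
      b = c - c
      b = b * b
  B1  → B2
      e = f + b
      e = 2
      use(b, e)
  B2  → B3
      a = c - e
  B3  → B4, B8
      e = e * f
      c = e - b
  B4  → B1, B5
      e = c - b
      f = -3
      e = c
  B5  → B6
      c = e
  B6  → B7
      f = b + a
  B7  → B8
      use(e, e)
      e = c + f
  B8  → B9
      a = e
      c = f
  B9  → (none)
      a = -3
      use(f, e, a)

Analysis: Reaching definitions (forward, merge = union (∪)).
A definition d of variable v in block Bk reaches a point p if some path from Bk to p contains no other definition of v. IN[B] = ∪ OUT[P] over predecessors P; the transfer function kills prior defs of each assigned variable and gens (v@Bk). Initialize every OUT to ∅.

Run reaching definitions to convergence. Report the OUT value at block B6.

Converged values:
  B0: | IN={} | OUT={b@B0, c@B0}
  B1: | IN={a@B2, b@B0, c@B0, c@B3, e@B4, f@B4} | OUT={a@B2, b@B0, c@B0, c@B3, e@B1, f@B4}
  B2: | IN={a@B2, b@B0, c@B0, c@B3, e@B1, f@B4} | OUT={a@B2, b@B0, c@B0, c@B3, e@B1, f@B4}
  B3: | IN={a@B2, b@B0, c@B0, c@B3, e@B1, f@B4} | OUT={a@B2, b@B0, c@B3, e@B3, f@B4}
  B4: | IN={a@B2, b@B0, c@B3, e@B3, f@B4} | OUT={a@B2, b@B0, c@B3, e@B4, f@B4}
  B5: | IN={a@B2, b@B0, c@B3, e@B4, f@B4} | OUT={a@B2, b@B0, c@B5, e@B4, f@B4}
  B6: | IN={a@B2, b@B0, c@B5, e@B4, f@B4} | OUT={a@B2, b@B0, c@B5, e@B4, f@B6}
  B7: | IN={a@B2, b@B0, c@B5, e@B4, f@B6} | OUT={a@B2, b@B0, c@B5, e@B7, f@B6}
  B8: | IN={a@B2, b@B0, c@B3, c@B5, e@B3, e@B7, f@B4, f@B6} | OUT={a@B8, b@B0, c@B8, e@B3, e@B7, f@B4, f@B6}
  B9: | IN={a@B8, b@B0, c@B8, e@B3, e@B7, f@B4, f@B6} | OUT={a@B9, b@B0, c@B8, e@B3, e@B7, f@B4, f@B6}

Merge at B6: IN[B6] = OUT[B5] = {a@B2, b@B0, c@B5, e@B4, f@B4}
Applying B6's transfer function to that IN value gives OUT[B6] (row B6 above).

Answer: {a@B2, b@B0, c@B5, e@B4, f@B6}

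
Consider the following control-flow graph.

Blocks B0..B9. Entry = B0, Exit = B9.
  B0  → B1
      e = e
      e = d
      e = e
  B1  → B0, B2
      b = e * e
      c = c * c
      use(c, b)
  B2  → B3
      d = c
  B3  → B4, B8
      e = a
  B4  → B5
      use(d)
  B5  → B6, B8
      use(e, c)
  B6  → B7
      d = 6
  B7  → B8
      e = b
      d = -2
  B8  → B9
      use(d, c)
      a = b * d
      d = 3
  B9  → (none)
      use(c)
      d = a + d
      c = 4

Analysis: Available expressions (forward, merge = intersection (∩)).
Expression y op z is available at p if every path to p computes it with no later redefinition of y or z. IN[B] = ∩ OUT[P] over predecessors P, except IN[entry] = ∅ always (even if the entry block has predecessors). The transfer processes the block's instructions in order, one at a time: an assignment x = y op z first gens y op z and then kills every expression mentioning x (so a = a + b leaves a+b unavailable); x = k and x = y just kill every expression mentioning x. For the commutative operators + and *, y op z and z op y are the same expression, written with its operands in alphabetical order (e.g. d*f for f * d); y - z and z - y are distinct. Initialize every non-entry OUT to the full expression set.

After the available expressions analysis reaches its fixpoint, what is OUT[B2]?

Per-block solution:
  B0:   IN={}   OUT={}
  B1:   IN={}   OUT={e*e}
  B2:   IN={e*e}   OUT={e*e}
  B3:   IN={e*e}   OUT={}
  B4:   IN={}   OUT={}
  B5:   IN={}   OUT={}
  B6:   IN={}   OUT={}
  B7:   IN={}   OUT={}
  B8:   IN={}   OUT={}
  B9:   IN={}   OUT={}

Merge at B2: IN[B2] = OUT[B1] = {e*e}
Applying B2's transfer function to that IN value gives OUT[B2] (row B2 above).

Answer: {e*e}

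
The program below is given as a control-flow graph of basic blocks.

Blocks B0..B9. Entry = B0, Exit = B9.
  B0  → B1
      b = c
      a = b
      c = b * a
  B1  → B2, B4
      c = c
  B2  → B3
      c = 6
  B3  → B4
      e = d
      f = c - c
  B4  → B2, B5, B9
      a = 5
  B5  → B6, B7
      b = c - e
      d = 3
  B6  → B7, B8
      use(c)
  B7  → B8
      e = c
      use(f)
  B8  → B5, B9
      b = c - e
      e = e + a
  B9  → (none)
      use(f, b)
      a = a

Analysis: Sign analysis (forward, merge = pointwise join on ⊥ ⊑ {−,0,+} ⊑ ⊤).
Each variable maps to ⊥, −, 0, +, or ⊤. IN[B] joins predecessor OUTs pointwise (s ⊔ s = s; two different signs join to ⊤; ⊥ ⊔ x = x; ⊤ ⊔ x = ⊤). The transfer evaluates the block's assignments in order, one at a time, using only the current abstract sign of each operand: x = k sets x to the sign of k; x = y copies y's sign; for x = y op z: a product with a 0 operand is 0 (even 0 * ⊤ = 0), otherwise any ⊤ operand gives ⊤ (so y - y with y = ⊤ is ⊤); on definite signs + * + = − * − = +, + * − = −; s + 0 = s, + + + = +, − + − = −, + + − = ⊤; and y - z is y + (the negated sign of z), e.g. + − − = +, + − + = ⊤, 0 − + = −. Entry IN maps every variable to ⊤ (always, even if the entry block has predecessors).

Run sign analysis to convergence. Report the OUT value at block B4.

Fixpoint table:
  B0: | IN=(all ⊤) | OUT=(all ⊤)
  B1: | IN=(all ⊤) | OUT=(all ⊤)
  B2: | IN=(all ⊤) | OUT={c:+; rest ⊤}
  B3: | IN={c:+; rest ⊤} | OUT={c:+; rest ⊤}
  B4: | IN=(all ⊤) | OUT={a:+; rest ⊤}
  B5: | IN={a:+; rest ⊤} | OUT={a:+, d:+; rest ⊤}
  B6: | IN={a:+, d:+; rest ⊤} | OUT={a:+, d:+; rest ⊤}
  B7: | IN={a:+, d:+; rest ⊤} | OUT={a:+, d:+; rest ⊤}
  B8: | IN={a:+, d:+; rest ⊤} | OUT={a:+, d:+; rest ⊤}
  B9: | IN={a:+; rest ⊤} | OUT={a:+; rest ⊤}

Merge at B4: IN[B4] = OUT[B1] ⊔ OUT[B3] = {a: ⊤, b: ⊤, c: ⊤, d: ⊤, e: ⊤, f: ⊤}
Applying B4's transfer function to that IN value gives OUT[B4] (row B4 above).

Answer: {a: +, b: ⊤, c: ⊤, d: ⊤, e: ⊤, f: ⊤}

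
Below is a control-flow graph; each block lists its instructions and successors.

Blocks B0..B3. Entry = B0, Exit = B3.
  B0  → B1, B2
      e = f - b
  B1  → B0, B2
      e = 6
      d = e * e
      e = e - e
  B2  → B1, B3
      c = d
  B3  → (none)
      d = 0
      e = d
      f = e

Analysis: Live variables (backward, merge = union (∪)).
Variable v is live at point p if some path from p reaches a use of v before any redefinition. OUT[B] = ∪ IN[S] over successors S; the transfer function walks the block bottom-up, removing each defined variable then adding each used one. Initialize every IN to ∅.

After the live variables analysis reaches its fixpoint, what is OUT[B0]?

Answer: {b, d, f}

Trace:
Per-block solution:
  B0:   IN={b, d, f}   OUT={b, d, f}
  B1:   IN={b, f}   OUT={b, d, f}
  B2:   IN={b, d, f}   OUT={b, f}
  B3:   IN={}   OUT={}

Merge at B0: OUT[B0] = IN[B1] ⊔ IN[B2] = {b, d, f}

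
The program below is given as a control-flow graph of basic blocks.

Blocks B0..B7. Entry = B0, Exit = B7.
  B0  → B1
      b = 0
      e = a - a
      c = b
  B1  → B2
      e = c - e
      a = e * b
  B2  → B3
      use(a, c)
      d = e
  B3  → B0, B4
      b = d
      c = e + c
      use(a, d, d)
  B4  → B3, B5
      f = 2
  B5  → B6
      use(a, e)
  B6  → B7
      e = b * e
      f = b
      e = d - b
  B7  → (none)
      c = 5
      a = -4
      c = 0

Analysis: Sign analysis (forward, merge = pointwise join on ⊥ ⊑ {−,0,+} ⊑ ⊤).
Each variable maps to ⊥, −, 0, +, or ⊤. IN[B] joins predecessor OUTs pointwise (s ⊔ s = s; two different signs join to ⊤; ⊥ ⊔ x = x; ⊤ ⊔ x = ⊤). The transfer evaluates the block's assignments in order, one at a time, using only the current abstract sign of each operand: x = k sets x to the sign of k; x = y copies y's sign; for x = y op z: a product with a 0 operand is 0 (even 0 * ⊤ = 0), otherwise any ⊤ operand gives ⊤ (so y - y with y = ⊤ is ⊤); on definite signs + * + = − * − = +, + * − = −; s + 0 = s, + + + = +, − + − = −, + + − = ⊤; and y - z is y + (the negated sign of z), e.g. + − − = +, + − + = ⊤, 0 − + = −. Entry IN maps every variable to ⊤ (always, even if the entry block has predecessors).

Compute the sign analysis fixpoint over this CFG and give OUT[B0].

Answer: {a: ⊤, b: 0, c: 0, d: ⊤, e: ⊤, f: ⊤}

Trace:
Fixpoint table:
  B0:   IN=(all ⊤)   OUT={b:0, c:0; rest ⊤}
  B1:   IN={b:0, c:0; rest ⊤}   OUT={a:0, b:0, c:0; rest ⊤}
  B2:   IN={a:0, b:0, c:0; rest ⊤}   OUT={a:0, b:0, c:0; rest ⊤}
  B3:   IN={a:0; rest ⊤}   OUT={a:0; rest ⊤}
  B4:   IN={a:0; rest ⊤}   OUT={a:0, f:+; rest ⊤}
  B5:   IN={a:0, f:+; rest ⊤}   OUT={a:0, f:+; rest ⊤}
  B6:   IN={a:0, f:+; rest ⊤}   OUT={a:0; rest ⊤}
  B7:   IN={a:0; rest ⊤}   OUT={a:-, c:0; rest ⊤}

Merge at B0 (entry node, so the boundary value (all ⊤) is joined with the incoming edge(s)): IN[B0] = (all ⊤) ⊔ OUT[B3] = {a: ⊤, b: ⊤, c: ⊤, d: ⊤, e: ⊤, f: ⊤}
Applying B0's transfer function to that IN value gives OUT[B0] (row B0 above).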